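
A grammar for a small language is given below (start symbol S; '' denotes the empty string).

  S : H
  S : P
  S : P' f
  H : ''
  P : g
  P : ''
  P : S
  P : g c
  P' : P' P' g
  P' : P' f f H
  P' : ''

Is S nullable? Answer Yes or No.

S : H and each of H is nullable, so S ⇒* ''.

Yes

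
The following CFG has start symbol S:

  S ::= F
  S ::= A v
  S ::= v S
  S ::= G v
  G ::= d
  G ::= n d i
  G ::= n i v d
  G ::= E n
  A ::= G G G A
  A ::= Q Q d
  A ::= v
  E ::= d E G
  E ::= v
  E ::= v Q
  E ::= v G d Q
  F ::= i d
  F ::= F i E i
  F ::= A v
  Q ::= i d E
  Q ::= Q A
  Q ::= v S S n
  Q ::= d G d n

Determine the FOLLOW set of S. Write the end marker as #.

S is the start symbol, so # ∈ FOLLOW(S).
In S ::= v S: S is at the end, add FOLLOW(S) = { #, d, i, n, v }.
In Q ::= v S S n: add FIRST(S n) = { d, i, n, v }.
In Q ::= v S S n: add FIRST(n) = { n }.
Union: FOLLOW(S) = { #, d, i, n, v }.

{ #, d, i, n, v }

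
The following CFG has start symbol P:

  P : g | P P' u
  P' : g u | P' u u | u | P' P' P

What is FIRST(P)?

{ g }

P : g contributes {g}.
From P : P P' u: add FIRST(P) = { g }.
Union: FIRST(P) = { g }.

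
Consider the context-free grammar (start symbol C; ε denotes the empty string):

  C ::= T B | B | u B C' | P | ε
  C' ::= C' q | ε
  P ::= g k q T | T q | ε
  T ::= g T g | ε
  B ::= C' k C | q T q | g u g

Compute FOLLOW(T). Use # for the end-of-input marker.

In C ::= T B: add FIRST(B) = { g, k, q }.
In P ::= g k q T: T is at the end, add FOLLOW(P) = { #, q }.
In P ::= T q: add FIRST(q) = { q }.
In T ::= g T g: add FIRST(g) = { g }.
In B ::= q T q: add FIRST(q) = { q }.
Union: FOLLOW(T) = { #, g, k, q }.

{ #, g, k, q }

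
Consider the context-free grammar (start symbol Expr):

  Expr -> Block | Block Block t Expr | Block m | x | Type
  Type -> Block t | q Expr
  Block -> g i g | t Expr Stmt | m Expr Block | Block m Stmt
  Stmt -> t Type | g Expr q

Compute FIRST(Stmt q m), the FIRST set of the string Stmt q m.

Add FIRST(Stmt) = { g, t }; Stmt is not nullable, stop.

{ g, t }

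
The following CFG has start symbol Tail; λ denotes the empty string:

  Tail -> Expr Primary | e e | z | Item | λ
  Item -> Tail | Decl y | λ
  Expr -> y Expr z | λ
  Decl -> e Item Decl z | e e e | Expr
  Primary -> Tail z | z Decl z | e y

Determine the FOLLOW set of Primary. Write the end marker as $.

{ $, e, y, z }

In Tail -> Expr Primary: Primary is at the end, add FOLLOW(Tail) = { $, e, y, z }.
Union: FOLLOW(Primary) = { $, e, y, z }.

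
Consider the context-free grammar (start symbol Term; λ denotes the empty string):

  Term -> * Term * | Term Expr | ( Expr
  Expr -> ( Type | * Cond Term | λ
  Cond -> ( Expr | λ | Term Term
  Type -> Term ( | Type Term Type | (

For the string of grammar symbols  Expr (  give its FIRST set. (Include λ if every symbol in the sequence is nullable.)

Add FIRST(Expr)\{λ} = { (, * }; Expr is nullable, continue.
( is a terminal; add {(} and stop.

{ (, * }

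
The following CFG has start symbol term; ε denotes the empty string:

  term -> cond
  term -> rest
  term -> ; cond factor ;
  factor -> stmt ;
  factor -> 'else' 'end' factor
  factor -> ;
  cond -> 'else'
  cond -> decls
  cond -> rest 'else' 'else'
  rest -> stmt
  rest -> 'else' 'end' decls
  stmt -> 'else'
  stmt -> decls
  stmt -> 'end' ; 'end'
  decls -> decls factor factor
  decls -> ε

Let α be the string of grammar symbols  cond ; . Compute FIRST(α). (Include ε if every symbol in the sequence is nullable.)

{ 'else', 'end', ; }

Add FIRST(cond)\{ε} = { 'else', 'end', ; }; cond is nullable, continue.
; is a terminal; add {;} and stop.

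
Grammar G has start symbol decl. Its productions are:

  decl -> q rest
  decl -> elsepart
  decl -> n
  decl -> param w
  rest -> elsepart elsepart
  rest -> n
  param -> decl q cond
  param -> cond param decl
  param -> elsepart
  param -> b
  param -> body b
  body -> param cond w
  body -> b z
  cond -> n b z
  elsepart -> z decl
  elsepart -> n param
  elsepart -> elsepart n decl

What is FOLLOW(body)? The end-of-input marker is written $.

{ b }

In param -> body b: add FIRST(b) = { b }.
Union: FOLLOW(body) = { b }.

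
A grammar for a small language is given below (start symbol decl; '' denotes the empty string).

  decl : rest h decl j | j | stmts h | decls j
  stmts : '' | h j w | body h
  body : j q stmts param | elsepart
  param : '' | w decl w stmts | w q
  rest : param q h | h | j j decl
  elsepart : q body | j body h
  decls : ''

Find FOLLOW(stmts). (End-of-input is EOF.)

{ h, q, w }

In decl : stmts h: add FIRST(h) = { h }.
In body : j q stmts param: add FIRST(param)\{''} = { w }.
  Since param is nullable, also add FOLLOW(body) = { h }.
In param : w decl w stmts: stmts is at the end, add FOLLOW(param) = { h, q }.
Union: FOLLOW(stmts) = { h, q, w }.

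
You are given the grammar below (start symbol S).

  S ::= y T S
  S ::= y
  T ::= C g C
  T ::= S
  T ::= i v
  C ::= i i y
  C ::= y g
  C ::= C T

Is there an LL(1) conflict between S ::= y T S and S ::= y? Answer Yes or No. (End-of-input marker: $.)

FIRST(y T S) = { y } and FIRST(y) = { y }.
Both contain y, so the two alternatives are not disjoint — LL(1) conflict.

Yes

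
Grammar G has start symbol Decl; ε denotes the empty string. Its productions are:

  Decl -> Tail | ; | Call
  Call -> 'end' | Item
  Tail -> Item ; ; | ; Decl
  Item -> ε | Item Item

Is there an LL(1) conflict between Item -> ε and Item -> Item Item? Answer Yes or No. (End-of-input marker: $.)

Yes

FIRST(ε) = { ε } and FIRST(Item Item) = { ε }.
Both alternatives are nullable, violating the LL(1) condition.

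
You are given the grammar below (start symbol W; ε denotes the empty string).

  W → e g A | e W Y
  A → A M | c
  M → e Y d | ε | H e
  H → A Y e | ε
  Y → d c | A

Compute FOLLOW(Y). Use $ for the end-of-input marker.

{ $, c, d, e }

In W → e W Y: Y is at the end, add FOLLOW(W) = { $, c, d }.
In M → e Y d: add FIRST(d) = { d }.
In H → A Y e: add FIRST(e) = { e }.
Union: FOLLOW(Y) = { $, c, d, e }.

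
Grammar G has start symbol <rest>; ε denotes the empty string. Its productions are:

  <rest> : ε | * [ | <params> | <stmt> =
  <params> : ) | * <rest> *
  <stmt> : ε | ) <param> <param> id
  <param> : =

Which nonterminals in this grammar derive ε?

{ <rest>, <stmt> }

Directly nullable (have an ε-production): <rest>, <stmt>.
No other nonterminal has a production whose RHS symbols are all nullable.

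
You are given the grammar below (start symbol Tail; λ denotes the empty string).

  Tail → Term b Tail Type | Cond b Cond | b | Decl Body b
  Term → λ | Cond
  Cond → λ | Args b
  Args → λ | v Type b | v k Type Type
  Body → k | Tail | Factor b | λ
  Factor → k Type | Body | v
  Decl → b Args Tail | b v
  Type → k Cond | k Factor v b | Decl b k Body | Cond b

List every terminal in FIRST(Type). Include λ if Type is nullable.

{ b, k, v }

Type → k Cond contributes {k}.
Type → k Factor v b contributes {k}.
From Type → Decl b k Body: add FIRST(Decl) = { b }.
From Type → Cond b: Cond nullable, take FIRST(Cond) ∪ {b} = { b, v }.
Union: FIRST(Type) = { b, k, v }.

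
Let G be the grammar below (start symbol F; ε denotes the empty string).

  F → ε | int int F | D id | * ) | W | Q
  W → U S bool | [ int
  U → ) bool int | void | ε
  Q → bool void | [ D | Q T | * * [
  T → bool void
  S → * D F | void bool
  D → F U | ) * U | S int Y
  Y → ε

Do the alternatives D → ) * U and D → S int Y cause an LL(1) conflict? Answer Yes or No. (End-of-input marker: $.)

No

FIRST() * U) = { ) } and FIRST(S int Y) = { *, void }.
The FIRST sets are disjoint and neither alternative is nullable — no conflict.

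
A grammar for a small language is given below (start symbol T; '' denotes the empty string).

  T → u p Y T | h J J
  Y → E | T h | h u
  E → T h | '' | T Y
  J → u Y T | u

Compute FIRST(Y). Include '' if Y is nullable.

{ h, u, '' }

From Y → E: add FIRST(E) = { h, u, '' } (including '' since E is nullable).
From Y → T h: add FIRST(T) = { h, u }.
Y → h u contributes {h}.
Union: FIRST(Y) = { h, u, '' }.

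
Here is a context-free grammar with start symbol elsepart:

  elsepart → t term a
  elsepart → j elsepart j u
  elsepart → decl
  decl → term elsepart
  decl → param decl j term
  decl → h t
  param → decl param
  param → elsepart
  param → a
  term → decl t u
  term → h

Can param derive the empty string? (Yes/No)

No nonterminal in this grammar is nullable.
No production of param has an RHS whose symbols are all nullable, so param is not nullable.

No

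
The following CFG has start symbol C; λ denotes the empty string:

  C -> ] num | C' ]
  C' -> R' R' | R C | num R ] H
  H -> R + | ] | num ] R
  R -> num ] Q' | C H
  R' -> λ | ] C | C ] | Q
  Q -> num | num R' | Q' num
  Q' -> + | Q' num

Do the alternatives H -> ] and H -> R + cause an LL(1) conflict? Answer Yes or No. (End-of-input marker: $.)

Yes

FIRST(]) = { ] } and FIRST(R +) = { +, ], num }.
Both contain ], so the two alternatives are not disjoint — LL(1) conflict.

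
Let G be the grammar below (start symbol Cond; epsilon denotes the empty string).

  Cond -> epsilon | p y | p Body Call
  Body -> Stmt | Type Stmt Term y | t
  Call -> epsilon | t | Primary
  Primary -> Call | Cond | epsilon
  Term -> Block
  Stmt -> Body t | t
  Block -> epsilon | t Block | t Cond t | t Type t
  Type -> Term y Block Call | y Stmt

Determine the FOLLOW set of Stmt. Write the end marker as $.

In Body -> Stmt: Stmt is at the end, add FOLLOW(Body) = { $, p, t, y }.
In Body -> Type Stmt Term y: add FIRST(Term y) = { t, y }.
In Type -> y Stmt: Stmt is at the end, add FOLLOW(Type) = { t, y }.
Union: FOLLOW(Stmt) = { $, p, t, y }.

{ $, p, t, y }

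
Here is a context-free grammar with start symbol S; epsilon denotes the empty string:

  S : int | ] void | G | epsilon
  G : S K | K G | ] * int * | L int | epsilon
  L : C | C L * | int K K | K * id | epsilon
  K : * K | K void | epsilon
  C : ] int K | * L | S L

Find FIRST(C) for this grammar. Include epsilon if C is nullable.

{ *, ], int, void, epsilon }

C : ] int K contributes {]}.
C : * L contributes {*}.
From C : S L: S, L nullable, take FIRST(S) ∪ FIRST(L) = { *, ], int, void }; also epsilon since the whole RHS is nullable.
Union: FIRST(C) = { *, ], int, void, epsilon }.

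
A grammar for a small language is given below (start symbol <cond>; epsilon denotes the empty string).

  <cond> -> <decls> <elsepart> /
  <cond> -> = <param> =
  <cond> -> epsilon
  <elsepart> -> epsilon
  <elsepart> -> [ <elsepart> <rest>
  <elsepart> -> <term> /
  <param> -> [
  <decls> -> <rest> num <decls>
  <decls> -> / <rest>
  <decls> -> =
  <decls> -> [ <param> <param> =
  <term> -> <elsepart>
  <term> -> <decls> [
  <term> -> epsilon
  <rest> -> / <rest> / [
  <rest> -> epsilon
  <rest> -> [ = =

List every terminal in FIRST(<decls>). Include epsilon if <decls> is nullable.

{ /, =, [, num }

From <decls> -> <rest> num <decls>: <rest> nullable, take FIRST(<rest>) ∪ {num} = { /, [, num }.
<decls> -> / <rest> contributes {/}.
<decls> -> = contributes {=}.
<decls> -> [ <param> <param> = contributes {[}.
Union: FIRST(<decls>) = { /, =, [, num }.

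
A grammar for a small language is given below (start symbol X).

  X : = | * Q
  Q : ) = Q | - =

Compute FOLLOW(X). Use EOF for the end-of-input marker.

X is the start symbol, so EOF ∈ FOLLOW(X).
Union: FOLLOW(X) = { EOF }.

{ EOF }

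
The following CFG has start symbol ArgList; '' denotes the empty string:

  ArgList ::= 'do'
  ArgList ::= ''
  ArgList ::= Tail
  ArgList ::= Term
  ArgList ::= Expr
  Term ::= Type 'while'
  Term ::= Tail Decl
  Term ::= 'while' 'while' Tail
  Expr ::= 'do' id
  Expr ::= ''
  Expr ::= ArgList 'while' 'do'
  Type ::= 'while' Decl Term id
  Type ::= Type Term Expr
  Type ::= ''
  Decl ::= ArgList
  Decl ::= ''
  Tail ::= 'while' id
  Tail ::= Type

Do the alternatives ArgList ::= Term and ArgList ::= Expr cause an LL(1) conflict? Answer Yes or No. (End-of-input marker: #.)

Yes

FIRST(Term) = { 'do', 'while', '' } and FIRST(Expr) = { 'do', 'while', '' }.
Both contain 'do', so the two alternatives are not disjoint — LL(1) conflict.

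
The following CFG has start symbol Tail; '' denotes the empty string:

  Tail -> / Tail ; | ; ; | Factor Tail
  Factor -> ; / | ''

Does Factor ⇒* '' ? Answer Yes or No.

Factor has an ''-production, so Factor ⇒ ''.

Yes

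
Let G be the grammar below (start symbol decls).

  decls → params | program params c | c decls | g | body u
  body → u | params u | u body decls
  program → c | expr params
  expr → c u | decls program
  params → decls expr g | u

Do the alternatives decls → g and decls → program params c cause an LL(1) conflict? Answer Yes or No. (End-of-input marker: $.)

Yes

FIRST(g) = { g } and FIRST(program params c) = { c, g, u }.
Both contain g, so the two alternatives are not disjoint — LL(1) conflict.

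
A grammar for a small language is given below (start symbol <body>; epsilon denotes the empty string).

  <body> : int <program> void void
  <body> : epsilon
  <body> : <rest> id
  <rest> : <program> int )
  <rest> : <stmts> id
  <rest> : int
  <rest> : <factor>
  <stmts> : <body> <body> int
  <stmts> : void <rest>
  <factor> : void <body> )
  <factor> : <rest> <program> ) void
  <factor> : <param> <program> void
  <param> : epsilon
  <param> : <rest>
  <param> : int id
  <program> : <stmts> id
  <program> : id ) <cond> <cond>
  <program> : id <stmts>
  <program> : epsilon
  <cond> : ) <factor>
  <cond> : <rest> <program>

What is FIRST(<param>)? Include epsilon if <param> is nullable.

<param> : epsilon contributes epsilon.
From <param> : <rest>: add FIRST(<rest>) = { id, int, void }.
<param> : int id contributes {int}.
Union: FIRST(<param>) = { id, int, void, epsilon }.

{ id, int, void, epsilon }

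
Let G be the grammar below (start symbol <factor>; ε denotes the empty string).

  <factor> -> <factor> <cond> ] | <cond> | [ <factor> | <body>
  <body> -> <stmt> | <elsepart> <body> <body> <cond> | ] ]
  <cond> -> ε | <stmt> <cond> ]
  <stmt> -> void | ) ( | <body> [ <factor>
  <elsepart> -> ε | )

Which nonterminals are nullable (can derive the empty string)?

Directly nullable (have an ε-production): <cond>, <elsepart>.
<factor> -> <cond> with every symbol nullable, so <factor> is nullable.
No other nonterminal has a production whose RHS symbols are all nullable.

{ <cond>, <elsepart>, <factor> }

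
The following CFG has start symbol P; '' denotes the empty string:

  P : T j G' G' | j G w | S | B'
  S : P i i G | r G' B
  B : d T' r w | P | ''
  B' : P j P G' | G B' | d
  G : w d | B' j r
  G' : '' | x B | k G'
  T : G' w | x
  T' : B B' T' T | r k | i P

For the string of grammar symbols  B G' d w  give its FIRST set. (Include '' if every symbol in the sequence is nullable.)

Add FIRST(B)\{''} = { d, j, k, r, w, x }; B is nullable, continue.
Add FIRST(G')\{''} = { k, x }; G' is nullable, continue.
d is a terminal; add {d} and stop.

{ d, j, k, r, w, x }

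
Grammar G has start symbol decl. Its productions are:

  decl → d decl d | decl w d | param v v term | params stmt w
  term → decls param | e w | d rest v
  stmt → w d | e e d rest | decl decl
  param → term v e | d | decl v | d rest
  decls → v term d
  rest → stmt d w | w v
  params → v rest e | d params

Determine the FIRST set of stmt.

stmt → w d contributes {w}.
stmt → e e d rest contributes {e}.
From stmt → decl decl: add FIRST(decl) = { d, e, v }.
Union: FIRST(stmt) = { d, e, v, w }.

{ d, e, v, w }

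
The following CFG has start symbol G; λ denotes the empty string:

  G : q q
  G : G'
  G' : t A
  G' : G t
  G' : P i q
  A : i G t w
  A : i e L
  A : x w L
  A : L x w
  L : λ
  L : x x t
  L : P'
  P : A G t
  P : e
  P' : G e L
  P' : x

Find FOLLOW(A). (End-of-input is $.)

In G' : t A: A is at the end, add FOLLOW(G') = { $, e, t }.
In P : A G t: add FIRST(G t) = { e, i, q, t, x }.
Union: FOLLOW(A) = { $, e, i, q, t, x }.

{ $, e, i, q, t, x }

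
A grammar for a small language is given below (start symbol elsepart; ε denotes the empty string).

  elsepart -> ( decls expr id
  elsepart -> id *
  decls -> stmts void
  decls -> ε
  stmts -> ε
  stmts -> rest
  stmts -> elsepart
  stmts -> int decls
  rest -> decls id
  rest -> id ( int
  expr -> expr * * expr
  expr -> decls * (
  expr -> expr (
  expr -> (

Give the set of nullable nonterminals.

{ decls, stmts }

Directly nullable (have an ε-production): decls, stmts.
No other nonterminal has a production whose RHS symbols are all nullable.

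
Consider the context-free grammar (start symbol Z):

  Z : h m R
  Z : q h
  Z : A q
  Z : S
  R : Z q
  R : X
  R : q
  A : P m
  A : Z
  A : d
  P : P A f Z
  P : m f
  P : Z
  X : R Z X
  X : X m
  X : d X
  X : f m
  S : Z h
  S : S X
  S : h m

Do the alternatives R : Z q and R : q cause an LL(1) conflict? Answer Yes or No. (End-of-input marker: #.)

Yes

FIRST(Z q) = { d, h, m, q } and FIRST(q) = { q }.
Both contain q, so the two alternatives are not disjoint — LL(1) conflict.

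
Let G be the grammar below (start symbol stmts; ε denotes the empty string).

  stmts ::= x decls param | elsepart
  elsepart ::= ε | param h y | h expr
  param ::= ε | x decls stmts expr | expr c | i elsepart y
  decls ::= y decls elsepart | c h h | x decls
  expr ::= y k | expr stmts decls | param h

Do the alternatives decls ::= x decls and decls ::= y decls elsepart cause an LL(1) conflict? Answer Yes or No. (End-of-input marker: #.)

No

FIRST(x decls) = { x } and FIRST(y decls elsepart) = { y }.
The FIRST sets are disjoint and neither alternative is nullable — no conflict.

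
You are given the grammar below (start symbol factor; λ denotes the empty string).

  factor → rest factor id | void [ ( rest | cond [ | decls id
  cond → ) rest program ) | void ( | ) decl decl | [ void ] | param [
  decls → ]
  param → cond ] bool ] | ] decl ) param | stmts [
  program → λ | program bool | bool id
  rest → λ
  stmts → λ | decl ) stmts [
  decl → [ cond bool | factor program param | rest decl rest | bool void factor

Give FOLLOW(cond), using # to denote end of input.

In factor → cond [: add FIRST([) = { [ }.
In param → cond ] bool ]: add FIRST(] bool ]) = { ] }.
In decl → [ cond bool: add FIRST(bool) = { bool }.
Union: FOLLOW(cond) = { [, ], bool }.

{ [, ], bool }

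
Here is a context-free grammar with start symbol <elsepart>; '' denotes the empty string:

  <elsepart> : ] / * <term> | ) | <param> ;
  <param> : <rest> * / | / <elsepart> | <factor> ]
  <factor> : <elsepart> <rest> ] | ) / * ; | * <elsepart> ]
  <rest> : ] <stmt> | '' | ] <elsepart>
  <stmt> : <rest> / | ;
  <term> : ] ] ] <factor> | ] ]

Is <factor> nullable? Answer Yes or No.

No

Nullable nonterminals: <rest>.
No production of <factor> has an RHS whose symbols are all nullable, so <factor> is not nullable.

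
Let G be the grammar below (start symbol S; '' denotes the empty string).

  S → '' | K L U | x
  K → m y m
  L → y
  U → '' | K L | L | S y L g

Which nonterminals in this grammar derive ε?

Directly nullable (have an ''-production): S, U.
No other nonterminal has a production whose RHS symbols are all nullable.

{ S, U }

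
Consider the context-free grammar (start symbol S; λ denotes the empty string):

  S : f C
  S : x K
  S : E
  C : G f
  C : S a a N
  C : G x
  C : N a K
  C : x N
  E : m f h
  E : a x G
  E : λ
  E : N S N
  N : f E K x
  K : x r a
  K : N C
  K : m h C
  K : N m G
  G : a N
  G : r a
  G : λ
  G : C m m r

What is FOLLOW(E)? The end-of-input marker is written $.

In S : E: E is at the end, add FOLLOW(S) = { $, a, f }.
In N : f E K x: add FIRST(K x) = { f, m, x }.
Union: FOLLOW(E) = { $, a, f, m, x }.

{ $, a, f, m, x }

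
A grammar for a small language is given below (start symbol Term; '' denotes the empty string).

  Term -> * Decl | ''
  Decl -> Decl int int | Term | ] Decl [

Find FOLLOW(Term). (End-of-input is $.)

{ $, [, int }

Term is the start symbol, so $ ∈ FOLLOW(Term).
In Decl -> Term: Term is at the end, add FOLLOW(Decl) = { $, [, int }.
Union: FOLLOW(Term) = { $, [, int }.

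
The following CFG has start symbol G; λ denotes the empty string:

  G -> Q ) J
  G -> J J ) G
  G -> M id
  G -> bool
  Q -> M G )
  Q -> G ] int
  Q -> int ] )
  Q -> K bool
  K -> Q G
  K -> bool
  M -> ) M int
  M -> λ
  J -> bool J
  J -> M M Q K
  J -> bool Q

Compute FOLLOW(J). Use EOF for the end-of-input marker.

{ EOF, ), ], bool, id, int }

In G -> Q ) J: J is at the end, add FOLLOW(G) = { EOF, ), ], bool, id, int }.
In G -> J J ) G: add FIRST(J ) G) = { ), bool, id, int }.
In G -> J J ) G: add FIRST() G) = { ) }.
In J -> bool J: J is at the end, add FOLLOW(J) = { EOF, ), ], bool, id, int }.
Union: FOLLOW(J) = { EOF, ), ], bool, id, int }.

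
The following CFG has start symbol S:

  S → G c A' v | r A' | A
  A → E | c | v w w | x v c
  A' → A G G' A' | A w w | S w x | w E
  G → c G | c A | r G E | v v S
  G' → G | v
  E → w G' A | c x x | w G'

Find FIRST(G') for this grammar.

From G' → G: add FIRST(G) = { c, r, v }.
G' → v contributes {v}.
Union: FIRST(G') = { c, r, v }.

{ c, r, v }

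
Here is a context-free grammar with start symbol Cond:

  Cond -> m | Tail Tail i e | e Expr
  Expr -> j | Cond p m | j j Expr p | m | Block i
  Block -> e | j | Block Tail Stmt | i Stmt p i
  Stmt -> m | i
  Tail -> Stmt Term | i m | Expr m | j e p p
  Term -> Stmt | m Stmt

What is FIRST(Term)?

{ i, m }

From Term -> Stmt: add FIRST(Stmt) = { i, m }.
Term -> m Stmt contributes {m}.
Union: FIRST(Term) = { i, m }.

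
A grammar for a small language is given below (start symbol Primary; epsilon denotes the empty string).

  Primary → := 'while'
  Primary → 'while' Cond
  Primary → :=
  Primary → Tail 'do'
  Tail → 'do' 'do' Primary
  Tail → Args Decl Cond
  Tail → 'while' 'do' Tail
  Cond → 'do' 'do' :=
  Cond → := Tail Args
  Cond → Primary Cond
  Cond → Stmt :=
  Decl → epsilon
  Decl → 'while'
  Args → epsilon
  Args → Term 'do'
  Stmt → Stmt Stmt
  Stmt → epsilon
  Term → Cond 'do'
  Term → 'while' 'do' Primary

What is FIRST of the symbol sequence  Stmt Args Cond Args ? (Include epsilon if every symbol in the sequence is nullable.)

{ 'do', 'while', := }

Add FIRST(Stmt)\{epsilon} = {  }; Stmt is nullable, continue.
Add FIRST(Args)\{epsilon} = { 'do', 'while', := }; Args is nullable, continue.
Add FIRST(Cond) = { 'do', 'while', := }; Cond is not nullable, stop.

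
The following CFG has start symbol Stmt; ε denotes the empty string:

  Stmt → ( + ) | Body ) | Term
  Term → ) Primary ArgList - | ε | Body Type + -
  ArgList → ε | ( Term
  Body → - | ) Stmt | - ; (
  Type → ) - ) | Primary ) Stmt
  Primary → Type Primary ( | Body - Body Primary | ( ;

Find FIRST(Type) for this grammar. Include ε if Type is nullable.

{ (, ), - }

Type → ) - ) contributes {)}.
From Type → Primary ) Stmt: add FIRST(Primary) = { (, ), - }.
Union: FIRST(Type) = { (, ), - }.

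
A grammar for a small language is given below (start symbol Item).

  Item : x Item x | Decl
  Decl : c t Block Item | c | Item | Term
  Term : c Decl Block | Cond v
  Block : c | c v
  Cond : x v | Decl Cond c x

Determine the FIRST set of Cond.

Cond : x v contributes {x}.
From Cond : Decl Cond c x: add FIRST(Decl) = { c, x }.
Union: FIRST(Cond) = { c, x }.

{ c, x }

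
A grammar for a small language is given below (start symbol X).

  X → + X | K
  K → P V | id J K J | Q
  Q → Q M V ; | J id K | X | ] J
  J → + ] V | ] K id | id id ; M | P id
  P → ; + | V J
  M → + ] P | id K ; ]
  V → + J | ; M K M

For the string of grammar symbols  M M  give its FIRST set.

{ +, id }

Add FIRST(M) = { +, id }; M is not nullable, stop.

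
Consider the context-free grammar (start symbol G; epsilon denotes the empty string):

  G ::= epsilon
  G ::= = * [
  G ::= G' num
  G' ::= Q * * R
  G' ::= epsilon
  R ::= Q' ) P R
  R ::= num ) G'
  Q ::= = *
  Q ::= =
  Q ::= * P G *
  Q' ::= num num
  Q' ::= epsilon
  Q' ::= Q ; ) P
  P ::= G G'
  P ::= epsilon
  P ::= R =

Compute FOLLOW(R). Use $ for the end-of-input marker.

In G' ::= Q * * R: R is at the end, add FOLLOW(G') = { ), *, =, num }.
In R ::= Q' ) P R: R is at the end, add FOLLOW(R) = { ), *, =, num }.
In P ::= R =: add FIRST(=) = { = }.
Union: FOLLOW(R) = { ), *, =, num }.

{ ), *, =, num }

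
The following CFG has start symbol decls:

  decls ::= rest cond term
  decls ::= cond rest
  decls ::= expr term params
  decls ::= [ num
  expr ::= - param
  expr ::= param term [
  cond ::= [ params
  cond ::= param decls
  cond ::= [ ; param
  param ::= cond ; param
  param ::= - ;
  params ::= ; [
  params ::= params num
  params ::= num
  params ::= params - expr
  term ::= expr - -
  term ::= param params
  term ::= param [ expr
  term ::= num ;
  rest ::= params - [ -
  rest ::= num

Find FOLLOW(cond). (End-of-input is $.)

In decls ::= rest cond term: add FIRST(term) = { -, [, num }.
In decls ::= cond rest: add FIRST(rest) = { ;, num }.
In param ::= cond ; param: add FIRST(; param) = { ; }.
Union: FOLLOW(cond) = { -, ;, [, num }.

{ -, ;, [, num }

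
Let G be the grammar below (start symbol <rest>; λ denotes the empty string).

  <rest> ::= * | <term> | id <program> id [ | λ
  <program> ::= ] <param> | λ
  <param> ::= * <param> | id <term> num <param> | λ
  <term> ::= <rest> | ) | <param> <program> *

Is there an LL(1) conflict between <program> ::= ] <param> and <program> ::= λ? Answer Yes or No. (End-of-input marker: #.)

FIRST(] <param>) = { ] } and FIRST(λ) = { λ }.
The second is nullable but FOLLOW(<program>) = { *, id } is disjoint from FIRST of the first.

No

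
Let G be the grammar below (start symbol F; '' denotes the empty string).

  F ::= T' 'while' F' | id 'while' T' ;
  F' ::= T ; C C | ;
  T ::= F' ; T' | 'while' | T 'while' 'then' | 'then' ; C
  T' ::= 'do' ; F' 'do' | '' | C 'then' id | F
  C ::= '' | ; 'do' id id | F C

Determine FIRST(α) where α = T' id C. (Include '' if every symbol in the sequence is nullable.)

{ 'do', 'then', 'while', ;, id }

Add FIRST(T')\{''} = { 'do', 'then', 'while', ;, id }; T' is nullable, continue.
id is a terminal; add {id} and stop.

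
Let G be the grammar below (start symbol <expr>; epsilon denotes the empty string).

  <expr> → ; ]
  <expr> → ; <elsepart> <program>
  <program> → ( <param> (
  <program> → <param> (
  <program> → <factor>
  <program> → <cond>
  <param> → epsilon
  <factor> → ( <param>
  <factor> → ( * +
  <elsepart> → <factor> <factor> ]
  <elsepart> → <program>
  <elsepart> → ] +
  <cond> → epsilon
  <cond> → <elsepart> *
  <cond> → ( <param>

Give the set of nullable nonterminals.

{ <cond>, <elsepart>, <param>, <program> }

Directly nullable (have an epsilon-production): <param>, <cond>.
<elsepart> → <program> with every symbol nullable, so <elsepart> is nullable.
<program> → <cond> with every symbol nullable, so <program> is nullable.
No other nonterminal has a production whose RHS symbols are all nullable.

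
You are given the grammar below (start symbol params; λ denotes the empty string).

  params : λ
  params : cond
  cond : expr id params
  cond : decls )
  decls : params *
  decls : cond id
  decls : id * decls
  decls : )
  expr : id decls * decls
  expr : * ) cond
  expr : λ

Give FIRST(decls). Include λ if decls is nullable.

{ ), *, id }

From decls : params *: params nullable, take FIRST(params) ∪ {*} = { ), *, id }.
From decls : cond id: add FIRST(cond) = { ), *, id }.
decls : id * decls contributes {id}.
decls : ) contributes {)}.
Union: FIRST(decls) = { ), *, id }.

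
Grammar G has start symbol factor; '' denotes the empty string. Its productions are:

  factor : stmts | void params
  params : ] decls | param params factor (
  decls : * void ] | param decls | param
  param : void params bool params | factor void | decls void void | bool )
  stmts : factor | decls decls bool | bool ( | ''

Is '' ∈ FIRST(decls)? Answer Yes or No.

No

Nullable nonterminals: factor, stmts.
No production of decls has an RHS whose symbols are all nullable, so decls is not nullable.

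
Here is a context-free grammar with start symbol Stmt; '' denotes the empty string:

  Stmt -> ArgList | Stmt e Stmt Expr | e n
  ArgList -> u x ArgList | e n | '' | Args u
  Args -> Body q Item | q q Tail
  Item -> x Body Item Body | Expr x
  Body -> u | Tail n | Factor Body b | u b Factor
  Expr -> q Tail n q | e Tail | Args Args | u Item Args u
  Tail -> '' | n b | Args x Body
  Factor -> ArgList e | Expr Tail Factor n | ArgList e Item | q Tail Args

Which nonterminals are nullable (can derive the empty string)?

{ ArgList, Stmt, Tail }

Directly nullable (have an ''-production): ArgList, Tail.
Stmt -> ArgList with every symbol nullable, so Stmt is nullable.
No other nonterminal has a production whose RHS symbols are all nullable.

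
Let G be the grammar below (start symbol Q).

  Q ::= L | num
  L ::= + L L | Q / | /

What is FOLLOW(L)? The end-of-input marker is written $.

In Q ::= L: L is at the end, add FOLLOW(Q) = { $, / }.
In L ::= + L L: add FIRST(L) = { +, /, num }.
In L ::= + L L: L is at the end, add FOLLOW(L) = { $, +, /, num }.
Union: FOLLOW(L) = { $, +, /, num }.

{ $, +, /, num }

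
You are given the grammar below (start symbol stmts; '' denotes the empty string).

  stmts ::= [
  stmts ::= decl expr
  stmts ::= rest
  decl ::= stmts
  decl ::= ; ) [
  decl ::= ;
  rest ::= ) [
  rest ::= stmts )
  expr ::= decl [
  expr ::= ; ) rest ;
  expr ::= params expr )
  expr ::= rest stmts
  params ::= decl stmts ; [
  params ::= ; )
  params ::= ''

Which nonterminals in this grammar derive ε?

Directly nullable (have an ''-production): params.
No other nonterminal has a production whose RHS symbols are all nullable.

{ params }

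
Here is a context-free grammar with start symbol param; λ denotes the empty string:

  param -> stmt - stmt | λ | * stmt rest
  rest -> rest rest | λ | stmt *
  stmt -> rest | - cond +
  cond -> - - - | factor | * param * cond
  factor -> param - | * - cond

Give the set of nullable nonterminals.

{ param, rest, stmt }

Directly nullable (have an λ-production): param, rest.
stmt -> rest with every symbol nullable, so stmt is nullable.
No other nonterminal has a production whose RHS symbols are all nullable.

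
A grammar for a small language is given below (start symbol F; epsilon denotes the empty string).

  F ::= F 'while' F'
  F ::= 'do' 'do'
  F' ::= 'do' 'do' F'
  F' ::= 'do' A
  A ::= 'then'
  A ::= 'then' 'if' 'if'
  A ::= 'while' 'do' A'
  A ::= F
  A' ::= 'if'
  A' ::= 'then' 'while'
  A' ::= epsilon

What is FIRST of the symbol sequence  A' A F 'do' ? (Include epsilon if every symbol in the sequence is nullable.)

{ 'do', 'if', 'then', 'while' }

Add FIRST(A')\{epsilon} = { 'if', 'then' }; A' is nullable, continue.
Add FIRST(A) = { 'do', 'then', 'while' }; A is not nullable, stop.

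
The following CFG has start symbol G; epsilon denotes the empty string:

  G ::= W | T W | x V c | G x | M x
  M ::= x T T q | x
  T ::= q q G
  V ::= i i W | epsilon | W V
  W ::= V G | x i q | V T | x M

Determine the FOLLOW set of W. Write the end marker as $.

{ $, c, i, q, x }

In G ::= W: W is at the end, add FOLLOW(G) = { $, c, i, q, x }.
In G ::= T W: W is at the end, add FOLLOW(G) = { $, c, i, q, x }.
In V ::= i i W: W is at the end, add FOLLOW(V) = { c, i, q, x }.
In V ::= W V: add FIRST(V)\{epsilon} = { i, q, x }.
  Since V is nullable, also add FOLLOW(V) = { c, i, q, x }.
Union: FOLLOW(W) = { $, c, i, q, x }.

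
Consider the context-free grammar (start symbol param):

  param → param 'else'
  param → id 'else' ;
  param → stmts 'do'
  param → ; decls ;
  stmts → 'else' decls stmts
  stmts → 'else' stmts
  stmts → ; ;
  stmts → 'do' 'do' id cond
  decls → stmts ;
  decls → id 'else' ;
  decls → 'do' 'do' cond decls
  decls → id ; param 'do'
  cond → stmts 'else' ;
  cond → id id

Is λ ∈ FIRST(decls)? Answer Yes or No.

No

No nonterminal in this grammar is nullable.
No production of decls has an RHS whose symbols are all nullable, so decls is not nullable.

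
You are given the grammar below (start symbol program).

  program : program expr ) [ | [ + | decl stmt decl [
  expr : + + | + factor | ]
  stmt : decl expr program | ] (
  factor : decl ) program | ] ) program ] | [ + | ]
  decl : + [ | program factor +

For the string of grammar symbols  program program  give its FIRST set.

Add FIRST(program) = { +, [ }; program is not nullable, stop.

{ +, [ }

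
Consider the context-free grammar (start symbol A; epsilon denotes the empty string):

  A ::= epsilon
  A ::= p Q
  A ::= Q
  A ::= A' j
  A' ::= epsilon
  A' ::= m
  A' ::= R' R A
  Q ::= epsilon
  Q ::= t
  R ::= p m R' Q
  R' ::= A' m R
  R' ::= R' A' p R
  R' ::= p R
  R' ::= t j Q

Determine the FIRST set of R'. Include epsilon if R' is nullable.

{ m, p, t }

From R' ::= A' m R: A' nullable, take FIRST(A') ∪ {m} = { m, p, t }.
From R' ::= R' A' p R: add FIRST(R') = { m, p, t }.
R' ::= p R contributes {p}.
R' ::= t j Q contributes {t}.
Union: FIRST(R') = { m, p, t }.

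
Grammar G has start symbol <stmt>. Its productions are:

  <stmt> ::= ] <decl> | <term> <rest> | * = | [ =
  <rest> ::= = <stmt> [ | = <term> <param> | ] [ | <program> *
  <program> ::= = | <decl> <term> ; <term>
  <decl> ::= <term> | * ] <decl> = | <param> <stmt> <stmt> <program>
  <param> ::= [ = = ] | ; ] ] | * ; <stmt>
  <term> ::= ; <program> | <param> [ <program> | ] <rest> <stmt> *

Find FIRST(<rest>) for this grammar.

<rest> ::= = <stmt> [ contributes {=}.
<rest> ::= = <term> <param> contributes {=}.
<rest> ::= ] [ contributes {]}.
From <rest> ::= <program> *: add FIRST(<program>) = { *, ;, =, [, ] }.
Union: FIRST(<rest>) = { *, ;, =, [, ] }.

{ *, ;, =, [, ] }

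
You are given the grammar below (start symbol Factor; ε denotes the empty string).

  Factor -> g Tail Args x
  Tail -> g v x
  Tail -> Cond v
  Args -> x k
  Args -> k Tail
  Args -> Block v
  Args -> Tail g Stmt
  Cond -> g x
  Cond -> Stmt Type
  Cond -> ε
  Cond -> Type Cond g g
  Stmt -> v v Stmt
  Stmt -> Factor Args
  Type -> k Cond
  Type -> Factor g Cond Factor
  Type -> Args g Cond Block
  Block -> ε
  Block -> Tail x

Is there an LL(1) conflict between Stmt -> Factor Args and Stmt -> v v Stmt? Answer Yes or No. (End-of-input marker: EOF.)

No

FIRST(Factor Args) = { g } and FIRST(v v Stmt) = { v }.
The FIRST sets are disjoint and neither alternative is nullable — no conflict.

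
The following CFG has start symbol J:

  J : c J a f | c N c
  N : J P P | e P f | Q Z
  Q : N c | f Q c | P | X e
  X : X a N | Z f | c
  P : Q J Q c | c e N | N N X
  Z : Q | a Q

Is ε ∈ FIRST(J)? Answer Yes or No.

No

No nonterminal in this grammar is nullable.
No production of J has an RHS whose symbols are all nullable, so J is not nullable.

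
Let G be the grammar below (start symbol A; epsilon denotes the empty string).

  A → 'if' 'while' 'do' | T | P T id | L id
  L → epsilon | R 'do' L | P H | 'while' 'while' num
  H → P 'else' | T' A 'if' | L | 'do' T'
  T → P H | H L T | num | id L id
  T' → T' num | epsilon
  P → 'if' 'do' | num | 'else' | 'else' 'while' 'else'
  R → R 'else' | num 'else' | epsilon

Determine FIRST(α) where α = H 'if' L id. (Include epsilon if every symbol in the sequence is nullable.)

Add FIRST(H)\{epsilon} = { 'do', 'else', 'if', 'while', id, num }; H is nullable, continue.
'if' is a terminal; add {'if'} and stop.

{ 'do', 'else', 'if', 'while', id, num }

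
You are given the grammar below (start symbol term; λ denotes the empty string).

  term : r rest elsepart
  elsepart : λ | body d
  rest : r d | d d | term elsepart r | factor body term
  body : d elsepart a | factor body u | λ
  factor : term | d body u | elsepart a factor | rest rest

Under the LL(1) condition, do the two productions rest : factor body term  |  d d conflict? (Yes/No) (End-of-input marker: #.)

FIRST(factor body term) = { a, d, r } and FIRST(d d) = { d }.
Both contain d, so the two alternatives are not disjoint — LL(1) conflict.

Yes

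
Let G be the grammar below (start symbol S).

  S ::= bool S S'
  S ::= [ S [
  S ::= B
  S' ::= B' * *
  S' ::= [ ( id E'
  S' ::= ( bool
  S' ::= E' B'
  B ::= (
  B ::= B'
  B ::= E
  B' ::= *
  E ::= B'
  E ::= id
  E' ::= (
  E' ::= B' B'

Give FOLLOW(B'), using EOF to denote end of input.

In S' ::= B' * *: add FIRST(* *) = { * }.
In S' ::= E' B': B' is at the end, add FOLLOW(S') = { EOF, (, *, [ }.
In B ::= B': B' is at the end, add FOLLOW(B) = { EOF, (, *, [ }.
In E ::= B': B' is at the end, add FOLLOW(E) = { EOF, (, *, [ }.
In E' ::= B' B': add FIRST(B') = { * }.
In E' ::= B' B': B' is at the end, add FOLLOW(E') = { EOF, (, *, [ }.
Union: FOLLOW(B') = { EOF, (, *, [ }.

{ EOF, (, *, [ }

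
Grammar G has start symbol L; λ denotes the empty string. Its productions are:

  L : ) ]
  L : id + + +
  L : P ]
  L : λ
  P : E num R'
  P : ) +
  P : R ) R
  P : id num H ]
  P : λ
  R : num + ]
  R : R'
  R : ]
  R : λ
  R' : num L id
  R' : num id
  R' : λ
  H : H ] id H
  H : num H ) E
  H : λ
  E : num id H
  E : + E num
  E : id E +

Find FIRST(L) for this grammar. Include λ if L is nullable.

{ ), +, ], id, num, λ }

L : ) ] contributes {)}.
L : id + + + contributes {id}.
From L : P ]: P nullable, take FIRST(P) ∪ {]} = { ), +, ], id, num }.
L : λ contributes λ.
Union: FIRST(L) = { ), +, ], id, num, λ }.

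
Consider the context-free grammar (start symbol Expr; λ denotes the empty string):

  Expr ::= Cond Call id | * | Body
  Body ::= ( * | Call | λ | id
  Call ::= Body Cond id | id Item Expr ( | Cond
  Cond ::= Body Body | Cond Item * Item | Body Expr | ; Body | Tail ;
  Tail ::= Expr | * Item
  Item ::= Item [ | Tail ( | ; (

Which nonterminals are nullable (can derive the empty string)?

{ Body, Call, Cond, Expr, Tail }

Directly nullable (have an λ-production): Body.
Tail ::= Expr with every symbol nullable, so Tail is nullable.
Expr ::= Body with every symbol nullable, so Expr is nullable.
Call ::= Cond with every symbol nullable, so Call is nullable.
Cond ::= Body Body with every symbol nullable, so Cond is nullable.
No other nonterminal has a production whose RHS symbols are all nullable.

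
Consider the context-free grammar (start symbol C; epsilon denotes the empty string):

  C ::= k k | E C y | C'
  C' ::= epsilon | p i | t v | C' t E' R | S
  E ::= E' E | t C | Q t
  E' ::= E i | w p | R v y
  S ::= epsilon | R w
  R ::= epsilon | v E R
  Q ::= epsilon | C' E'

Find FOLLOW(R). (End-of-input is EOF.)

{ EOF, i, k, p, t, v, w, y }

In C' ::= C' t E' R: R is at the end, add FOLLOW(C') = { EOF, i, k, p, t, v, w, y }.
In E' ::= R v y: add FIRST(v y) = { v }.
In S ::= R w: add FIRST(w) = { w }.
In R ::= v E R: R is at the end, add FOLLOW(R) = { EOF, i, k, p, t, v, w, y }.
Union: FOLLOW(R) = { EOF, i, k, p, t, v, w, y }.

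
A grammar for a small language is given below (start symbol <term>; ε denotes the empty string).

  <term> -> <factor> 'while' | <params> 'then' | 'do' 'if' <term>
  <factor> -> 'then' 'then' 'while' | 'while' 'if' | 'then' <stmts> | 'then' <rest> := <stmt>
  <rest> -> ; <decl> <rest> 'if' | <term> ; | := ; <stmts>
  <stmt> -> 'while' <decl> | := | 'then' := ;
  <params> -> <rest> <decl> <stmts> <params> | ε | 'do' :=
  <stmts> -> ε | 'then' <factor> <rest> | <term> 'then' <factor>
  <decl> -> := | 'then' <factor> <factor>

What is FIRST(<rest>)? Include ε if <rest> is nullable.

<rest> -> ; <decl> <rest> 'if' contributes {;}.
From <rest> -> <term> ;: add FIRST(<term>) = { 'do', 'then', 'while', :=, ; }.
<rest> -> := ; <stmts> contributes {:=}.
Union: FIRST(<rest>) = { 'do', 'then', 'while', :=, ; }.

{ 'do', 'then', 'while', :=, ; }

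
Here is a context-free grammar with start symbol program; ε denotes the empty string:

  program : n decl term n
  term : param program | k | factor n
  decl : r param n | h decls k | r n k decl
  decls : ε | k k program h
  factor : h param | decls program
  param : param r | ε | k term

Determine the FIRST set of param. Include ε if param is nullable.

From param : param r: param nullable, take FIRST(param) ∪ {r} = { k, r }.
param : ε contributes ε.
param : k term contributes {k}.
Union: FIRST(param) = { k, r, ε }.

{ k, r, ε }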